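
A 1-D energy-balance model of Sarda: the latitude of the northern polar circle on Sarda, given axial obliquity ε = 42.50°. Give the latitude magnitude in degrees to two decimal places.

The polar circle is the lowest latitude that experiences at least one full rotation of continuous daylight at the northern-summer solstice; it lies at |φ| = 90° − ε = 90° − 42.50° = 47.50°.

47.50°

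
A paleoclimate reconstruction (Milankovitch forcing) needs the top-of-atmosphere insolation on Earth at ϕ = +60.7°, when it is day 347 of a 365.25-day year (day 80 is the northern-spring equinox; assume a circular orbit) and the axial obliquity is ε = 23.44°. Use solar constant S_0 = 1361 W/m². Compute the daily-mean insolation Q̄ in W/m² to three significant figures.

Q̄ ≈ 21.0 W/m²

Solar longitude: L_s = 360° × (347 − 80)/365.25 = 263.162°.
sin δ = sin 23.44° × sin 263.162° = -0.39496, so δ = -23.263°.
cos h₀ = −tan(+60.7°) tan(-23.263°) = 0.7661, h₀ = 0.6981 rad.
Bracket: h₀ sin ϕ sin δ + cos ϕ cos δ sin h₀ = 0.6981×0.87207×-0.39496 + 0.48938×0.91870×0.64273 = -0.240449 + 0.288967 = 0.048518.
Q̄ = (S_0/π) × [bracket] = (1361/π) × 0.048518 = 21.02 W/m².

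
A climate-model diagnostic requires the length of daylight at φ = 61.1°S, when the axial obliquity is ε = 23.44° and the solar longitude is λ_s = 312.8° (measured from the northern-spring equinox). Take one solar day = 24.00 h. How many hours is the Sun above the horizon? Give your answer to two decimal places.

Solar declination: sin δ = sin ε · sin λ_s = sin 23.44° × sin 312.8° = -0.29187, so δ = -16.970°.
cos H₀ = −tan φ · tan δ = −tan(-61.1°) × tan(-16.970°) = -0.5528, so H₀ = 2.1565 rad = 123.56°.
Daylight = 2H₀/(2π) × 24.00 h = (2.1565/π) × 24.00 = 16.47 h.

16.47 h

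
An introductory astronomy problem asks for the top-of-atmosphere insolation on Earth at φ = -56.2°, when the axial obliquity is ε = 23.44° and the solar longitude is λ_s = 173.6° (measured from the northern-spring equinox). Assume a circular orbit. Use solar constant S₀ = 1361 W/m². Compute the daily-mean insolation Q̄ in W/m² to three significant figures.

Solar declination: sin δ = sin ε · sin λ_s = sin 23.44° × sin 173.6° = 0.04434, so δ = +2.541°.
cos H₀ = −tan(-56.2°) tan(+2.541°) = 0.0663, H₀ = 1.5044 rad.
Bracket: H₀ sin φ sin δ + cos φ cos δ sin H₀ = 1.5044×-0.83098×0.04434 + 0.55630×0.99902×0.99780 = -0.055431 + 0.554532 = 0.499101.
Q̄ = (S₀/π) × [bracket] = (1361/π) × 0.499101 = 216.2 W/m².

Q̄ ≈ 216 W/m²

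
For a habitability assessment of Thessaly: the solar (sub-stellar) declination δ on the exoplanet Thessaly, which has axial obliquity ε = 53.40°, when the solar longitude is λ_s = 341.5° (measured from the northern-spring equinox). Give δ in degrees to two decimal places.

δ = -14.76°

sin δ = sin ε · sin λ_s = sin 53.40° × sin 341.5° = -0.254738.
δ = arcsin(-0.254738) = -14.76°.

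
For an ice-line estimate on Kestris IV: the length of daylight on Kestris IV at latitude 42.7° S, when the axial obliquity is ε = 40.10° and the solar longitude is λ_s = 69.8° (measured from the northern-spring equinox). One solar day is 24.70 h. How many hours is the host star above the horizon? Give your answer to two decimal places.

6.25 h

Solar declination: sin δ = sin ε · sin λ_s = sin 40.10° × sin 69.8° = 0.60451, so δ = +37.193°.
cos H₀ = −tan φ · tan δ = −tan(-42.7°) × tan(+37.193°) = 0.7003, so H₀ = 0.7950 rad = 45.55°.
Daylight = 2H₀/(2π) × 24.70 h = (0.7950/π) × 24.70 = 6.25 h.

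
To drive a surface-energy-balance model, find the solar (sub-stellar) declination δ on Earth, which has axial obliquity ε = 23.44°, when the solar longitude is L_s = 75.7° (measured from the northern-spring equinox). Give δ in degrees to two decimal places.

δ = +22.67°

sin δ = sin ε · sin L_s = sin 23.44° × sin 75.7° = 0.385463.
δ = arcsin(0.385463) = +22.67°.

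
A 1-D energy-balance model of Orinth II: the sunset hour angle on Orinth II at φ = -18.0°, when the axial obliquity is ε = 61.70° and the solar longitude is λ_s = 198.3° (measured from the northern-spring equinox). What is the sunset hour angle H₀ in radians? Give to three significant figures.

H₀ = 1.66 rad

Solar declination: sin δ = sin ε · sin λ_s = sin 61.70° × sin 198.3° = -0.27646, so δ = -16.049°.
cos H₀ = −tan φ · tan δ = −tan(-18.0°) × tan(-16.049°) = -0.0935, so H₀ = 1.6644 rad = 95.36°.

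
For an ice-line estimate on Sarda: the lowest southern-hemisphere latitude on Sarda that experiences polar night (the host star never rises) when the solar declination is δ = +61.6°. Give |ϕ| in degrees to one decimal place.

Polar night requires cos h₀ = −tan ϕ tan δ ≥ 1, i.e. tan ϕ tan δ ≤ −1.
The boundary is |tan ϕ| · |tan δ| = 1, so |ϕ| = 90° − |δ| = 90° − 61.6° = 28.4° in the southern hemisphere.

|ϕ| = 28.4°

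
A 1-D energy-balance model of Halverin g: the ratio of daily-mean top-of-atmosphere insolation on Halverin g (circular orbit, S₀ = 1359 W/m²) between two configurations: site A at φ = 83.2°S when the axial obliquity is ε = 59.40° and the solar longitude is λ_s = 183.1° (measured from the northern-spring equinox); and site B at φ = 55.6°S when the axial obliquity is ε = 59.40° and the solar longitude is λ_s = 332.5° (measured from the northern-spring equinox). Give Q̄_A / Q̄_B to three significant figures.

— Configuration A (φ=-83.2°):
Solar declination: sin δ = sin ε · sin λ_s = sin 59.40° × sin 183.1° = -0.04655, so δ = -2.668°.
cos H₀ = −tan(-83.2°) tan(-2.668°) = -0.3908, H₀ = 1.9723 rad.
Bracket: H₀ sin φ sin δ + cos φ cos δ sin H₀ = 1.9723×-0.99297×-0.04655 + 0.11840×0.99892×0.92048 = 0.091165 + 0.108867 = 0.200032.
Q̄ = (S₀/π) × [bracket] = (1359/π) × 0.200032 = 86.530 W/m².
— Configuration B (φ=-55.6°):
Solar declination: sin δ = sin ε · sin λ_s = sin 59.40° × sin 332.5° = -0.39745, so δ = -23.419°.
cos H₀ = −tan(-55.6°) tan(-23.419°) = -0.6326, H₀ = 2.2557 rad.
Bracket: H₀ sin φ sin δ + cos φ cos δ sin H₀ = 2.2557×-0.82511×-0.39745 + 0.56497×0.91763×0.77451 = 0.739734 + 0.401532 = 1.141266.
Q̄ = (S₀/π) × [bracket] = (1359/π) × 1.141266 = 493.69 W/m².
Ratio Q̄_A / Q̄_B = 86.530 / 493.69 = 0.1753.

Q̄_A / Q̄_B ≈ 0.175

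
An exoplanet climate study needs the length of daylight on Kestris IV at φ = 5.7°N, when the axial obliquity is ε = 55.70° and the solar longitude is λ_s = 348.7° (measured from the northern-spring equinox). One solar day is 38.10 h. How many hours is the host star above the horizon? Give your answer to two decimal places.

Solar declination: sin δ = sin ε · sin λ_s = sin 55.70° × sin 348.7° = -0.16187, so δ = -9.315°.
cos H₀ = −tan φ · tan δ = −tan(+5.7°) × tan(-9.315°) = 0.0164, so H₀ = 1.5544 rad = 89.06°.
Daylight = 2H₀/(2π) × 38.10 h = (1.5544/π) × 38.10 = 18.85 h.

18.85 h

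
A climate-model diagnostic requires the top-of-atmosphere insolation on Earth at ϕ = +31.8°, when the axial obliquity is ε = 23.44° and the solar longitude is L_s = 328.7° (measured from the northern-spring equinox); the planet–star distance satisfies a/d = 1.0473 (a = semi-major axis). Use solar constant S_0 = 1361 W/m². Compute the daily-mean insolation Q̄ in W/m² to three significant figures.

Solar declination: sin δ = sin ε · sin L_s = sin 23.44° × sin 328.7° = -0.20666, so δ = -11.927°.
cos h₀ = −tan(+31.8°) tan(-11.927°) = 0.1310, h₀ = 1.4395 rad.
Bracket: h₀ sin ϕ sin δ + cos ϕ cos δ sin h₀ = 1.4395×0.52696×-0.20666 + 0.84989×0.97841×0.99139 = -0.156764 + 0.824381 = 0.667617.
Inverse-square distance factor (a/d)² = 1.0473² = 1.096837.
Q̄ = (S_0/π) × 1.096837 × [bracket] = (1361/π) × 1.096837 × 0.667617 = 317.2 W/m².

Q̄ ≈ 317 W/m²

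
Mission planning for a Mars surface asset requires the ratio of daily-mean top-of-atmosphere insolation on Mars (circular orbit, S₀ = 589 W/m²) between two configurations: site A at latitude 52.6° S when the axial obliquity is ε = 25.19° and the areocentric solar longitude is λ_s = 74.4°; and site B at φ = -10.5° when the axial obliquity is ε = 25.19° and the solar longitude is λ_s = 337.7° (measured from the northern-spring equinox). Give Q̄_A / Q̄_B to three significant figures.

— Configuration A (φ=-52.6°):
sin δ = sin 25.19° × sin 74.4° = 0.40994, so δ = +24.201°.
cos H₀ = −tan(-52.6°) tan(+24.201°) = 0.5878, H₀ = 0.9424 rad.
Bracket: H₀ sin φ sin δ + cos φ cos δ sin H₀ = 0.9424×-0.79441×0.40994 + 0.60738×0.91211×0.80897 = -0.306902 + 0.448167 = 0.141265.
Q̄ = (S₀/π) × [bracket] = (589/π) × 0.141265 = 26.485 W/m².
— Configuration B (φ=-10.5°):
Solar declination: sin δ = sin ε · sin λ_s = sin 25.19° × sin 337.7° = -0.16150, so δ = -9.294°.
cos H₀ = −tan(-10.5°) tan(-9.294°) = -0.0303, H₀ = 1.6011 rad.
Bracket: H₀ sin φ sin δ + cos φ cos δ sin H₀ = 1.6011×-0.18224×-0.16150 + 0.98325×0.98687×0.99954 = 0.047123 + 0.969894 = 1.017017.
Q̄ = (S₀/π) × [bracket] = (589/π) × 1.017017 = 190.67 W/m².
Ratio Q̄_A / Q̄_B = 26.485 / 190.67 = 0.1389.

Q̄_A / Q̄_B ≈ 0.139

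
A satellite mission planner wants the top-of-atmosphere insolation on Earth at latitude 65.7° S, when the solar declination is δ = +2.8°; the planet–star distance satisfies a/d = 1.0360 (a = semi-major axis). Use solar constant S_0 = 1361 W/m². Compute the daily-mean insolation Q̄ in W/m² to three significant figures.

Q̄ ≈ 160 W/m²

cos h₀ = −tan(-65.7°) tan(+2.800°) = 0.1083, h₀ = 1.4623 rad.
Bracket: h₀ sin ϕ sin δ + cos ϕ cos δ sin h₀ = 1.4623×-0.91140×0.04885 + 0.41151×0.99881×0.99412 = -0.065104 + 0.408604 = 0.343500.
Inverse-square distance factor (a/d)² = 1.0360² = 1.073296.
Q̄ = (S_0/π) × 1.073296 × [bracket] = (1361/π) × 1.073296 × 0.343500 = 159.7 W/m².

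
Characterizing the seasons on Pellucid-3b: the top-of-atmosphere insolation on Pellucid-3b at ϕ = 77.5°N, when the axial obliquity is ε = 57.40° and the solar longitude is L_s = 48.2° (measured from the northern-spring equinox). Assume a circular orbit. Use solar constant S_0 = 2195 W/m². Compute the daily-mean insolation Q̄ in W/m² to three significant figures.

Q̄ ≈ 1.35e+03 W/m²

Solar declination: sin δ = sin ε · sin L_s = sin 57.40° × sin 48.2° = 0.62803, so δ = +38.905°.
cos h₀ = −tan(+77.5°) tan(+38.905°) = -3.6403 ≤ −1 ⇒ polar day, h₀ = π.
Bracket: h₀ sin ϕ sin δ + cos ϕ cos δ sin h₀ = 3.1416×0.97630×0.62803 + 0.21644×0.77819×0.00000 = 1.926258 + 0.000000 = 1.926258.
Q̄ = (S_0/π) × [bracket] = (2195/π) × 1.926258 = 1346 W/m².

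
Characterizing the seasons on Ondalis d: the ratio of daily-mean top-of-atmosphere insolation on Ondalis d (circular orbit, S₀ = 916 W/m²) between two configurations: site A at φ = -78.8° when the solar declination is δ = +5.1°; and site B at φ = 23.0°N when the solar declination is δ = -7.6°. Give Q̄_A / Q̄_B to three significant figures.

Q̄_A / Q̄_B ≈ 0.0919

— Configuration A (φ=-78.8°):
cos H₀ = −tan(-78.8°) tan(+5.100°) = 0.4507, H₀ = 1.1032 rad.
Bracket: H₀ sin φ sin δ + cos φ cos δ sin H₀ = 1.1032×-0.98096×0.08889 + 0.19423×0.99604×0.89266 = -0.096196 + 0.172695 = 0.076499.
Q̄ = (S₀/π) × [bracket] = (916/π) × 0.076499 = 22.305 W/m².
— Configuration B (φ=+23.0°):
cos H₀ = −tan(+23.0°) tan(-7.600°) = 0.0566, H₀ = 1.5141 rad.
Bracket: H₀ sin φ sin δ + cos φ cos δ sin H₀ = 1.5141×0.39073×-0.13226 + 0.92050×0.99122×0.99839 = -0.078246 + 0.910949 = 0.832703.
Q̄ = (S₀/π) × [bracket] = (916/π) × 0.832703 = 242.79 W/m².
Ratio Q̄_A / Q̄_B = 22.305 / 242.79 = 0.09187.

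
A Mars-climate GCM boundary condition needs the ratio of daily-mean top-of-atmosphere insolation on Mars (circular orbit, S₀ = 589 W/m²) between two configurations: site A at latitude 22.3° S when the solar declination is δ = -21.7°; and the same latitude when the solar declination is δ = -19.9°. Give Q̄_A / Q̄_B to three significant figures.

Q̄_A / Q̄_B ≈ 1.01

— Configuration A (φ=-22.3°):
cos H₀ = −tan(-22.3°) tan(-21.700°) = -0.1632, H₀ = 1.7347 rad.
Bracket: H₀ sin φ sin δ + cos φ cos δ sin H₀ = 1.7347×-0.37946×-0.36975 + 0.92521×0.92913×0.98659 = 0.243388 + 0.848113 = 1.091501.
Q̄ = (S₀/π) × [bracket] = (589/π) × 1.091501 = 204.64 W/m².
— Configuration B (φ=-22.3°):
cos H₀ = −tan(-22.3°) tan(-19.900°) = -0.1485, H₀ = 1.7198 rad.
Bracket: H₀ sin φ sin δ + cos φ cos δ sin H₀ = 1.7198×-0.37946×-0.34038 + 0.92521×0.94029×0.98892 = 0.222130 + 0.860326 = 1.082456.
Q̄ = (S₀/π) × [bracket] = (589/π) × 1.082456 = 202.94 W/m².
Ratio Q̄_A / Q̄_B = 204.64 / 202.94 = 1.008.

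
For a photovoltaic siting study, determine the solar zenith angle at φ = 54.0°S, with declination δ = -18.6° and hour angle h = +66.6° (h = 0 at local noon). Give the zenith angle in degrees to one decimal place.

cos θ_z = sin φ sin δ + cos φ cos δ cos h = 0.258044 + 0.221245 = 0.479289.
θ_z = arccos(0.479289) = 61.4°.

θ_z = 61.4°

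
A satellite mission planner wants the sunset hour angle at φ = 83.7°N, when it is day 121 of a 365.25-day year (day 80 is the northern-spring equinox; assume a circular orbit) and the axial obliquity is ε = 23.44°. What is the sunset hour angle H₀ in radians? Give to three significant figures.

Solar longitude: λ_s = 360° × (121 − 80)/365.25 = 40.411°.
sin δ = sin 23.44° × sin 40.411° = 0.25787, so δ = +14.944°.
Sunrise equation: cos H₀ = −tan φ · tan δ = -2.4175 ≤ −1, so the Sun never sets (polar day) and H₀ = π.

H₀ = 3.14 rad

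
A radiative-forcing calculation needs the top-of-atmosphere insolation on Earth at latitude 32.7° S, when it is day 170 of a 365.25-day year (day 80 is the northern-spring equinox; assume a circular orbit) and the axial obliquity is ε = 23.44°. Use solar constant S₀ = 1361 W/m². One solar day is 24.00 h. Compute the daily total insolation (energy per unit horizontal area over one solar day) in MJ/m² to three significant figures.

Solar longitude: λ_s = 360° × (170 − 80)/365.25 = 88.706°.
sin δ = sin 23.44° × sin 88.706° = 0.39769, so δ = +23.434°.
cos H₀ = −tan(-32.7°) tan(+23.434°) = 0.2783, H₀ = 1.2888 rad.
Bracket: H₀ sin φ sin δ + cos φ cos δ sin H₀ = 1.2888×-0.54024×0.39769 + 0.84151×0.91752×0.96051 = -0.276896 + 0.741612 = 0.464716.
Q̄ = (S₀/π) × [bracket] = (1361/π) × 0.464716 = 201.32 W/m².
Daily total = Q̄ × 24.00 h × 3600 s/h = 201.32 × 24.00 × 3600 / 10⁶ = 17.39 MJ/m².

17.4 MJ/m²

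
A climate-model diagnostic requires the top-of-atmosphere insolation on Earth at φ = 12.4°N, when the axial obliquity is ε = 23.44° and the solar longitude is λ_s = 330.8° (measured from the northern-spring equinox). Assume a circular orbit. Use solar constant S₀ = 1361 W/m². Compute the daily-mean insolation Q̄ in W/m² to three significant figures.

Solar declination: sin δ = sin ε · sin λ_s = sin 23.44° × sin 330.8° = -0.19406, so δ = -11.190°.
cos H₀ = −tan(+12.4°) tan(-11.190°) = 0.0435, H₀ = 1.5273 rad.
Bracket: H₀ sin φ sin δ + cos φ cos δ sin H₀ = 1.5273×0.21474×-0.19406 + 0.97667×0.98099×0.99905 = -0.063646 + 0.957193 = 0.893547.
Q̄ = (S₀/π) × [bracket] = (1361/π) × 0.893547 = 387.1 W/m².

Q̄ ≈ 387 W/m²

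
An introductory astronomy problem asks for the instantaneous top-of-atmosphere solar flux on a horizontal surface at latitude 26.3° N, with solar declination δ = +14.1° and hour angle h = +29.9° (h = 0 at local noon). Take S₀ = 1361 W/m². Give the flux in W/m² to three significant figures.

1.17e+03 W/m²

cos θ_z = sin φ sin δ + cos φ cos δ cos h = 0.107939 + 0.753747 = 0.861686.
Flux = S₀ · cos θ_z = 1361 × 0.861686 = 1173 W/m².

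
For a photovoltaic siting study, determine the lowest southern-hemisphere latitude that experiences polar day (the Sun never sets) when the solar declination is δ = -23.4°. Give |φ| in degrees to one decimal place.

Polar day requires cos H₀ = −tan φ tan δ ≤ −1, i.e. tan φ tan δ ≥ 1.
The boundary is |tan φ| · |tan δ| = 1, so |φ| = 90° − |δ| = 90° − 23.4° = 66.6° in the southern hemisphere.

|φ| = 66.6°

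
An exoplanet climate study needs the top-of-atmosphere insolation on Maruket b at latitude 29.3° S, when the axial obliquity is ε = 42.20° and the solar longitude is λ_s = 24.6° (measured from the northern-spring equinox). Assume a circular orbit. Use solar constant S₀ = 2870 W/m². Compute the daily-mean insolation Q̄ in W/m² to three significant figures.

Q̄ ≈ 579 W/m²

Solar declination: sin δ = sin ε · sin λ_s = sin 42.20° × sin 24.6° = 0.27962, so δ = +16.238°.
cos H₀ = −tan(-29.3°) tan(+16.238°) = 0.1634, H₀ = 1.4066 rad.
Bracket: H₀ sin φ sin δ + cos φ cos δ sin H₀ = 1.4066×-0.48938×0.27962 + 0.87207×0.96011×0.98655 = -0.192480 + 0.826022 = 0.633542.
Q̄ = (S₀/π) × [bracket] = (2870/π) × 0.633542 = 578.8 W/m².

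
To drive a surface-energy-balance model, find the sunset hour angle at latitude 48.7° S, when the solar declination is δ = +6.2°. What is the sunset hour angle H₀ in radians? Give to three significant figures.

H₀ = 1.45 rad

cos H₀ = −tan φ · tan δ = −tan(-48.7°) × tan(+6.200°) = 0.1237, so H₀ = 1.4468 rad = 82.90°.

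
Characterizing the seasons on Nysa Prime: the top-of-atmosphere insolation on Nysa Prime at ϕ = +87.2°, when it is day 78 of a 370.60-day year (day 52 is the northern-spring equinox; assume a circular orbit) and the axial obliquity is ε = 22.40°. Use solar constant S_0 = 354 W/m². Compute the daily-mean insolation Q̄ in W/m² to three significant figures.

Q̄ ≈ 57.5 W/m²

Solar longitude: L_s = 360° × (78 − 52)/370.60 = 25.256°.
sin δ = sin 22.40° × sin 25.256° = 0.16259, so δ = +9.357°.
cos h₀ = −tan(+87.2°) tan(+9.357°) = -3.3692 ≤ −1 ⇒ polar day, h₀ = π.
Bracket: h₀ sin ϕ sin δ + cos ϕ cos δ sin h₀ = 3.1416×0.99881×0.16259 + 0.04885×0.98669×0.00000 = 0.510185 + 0.000000 = 0.510185.
Q̄ = (S_0/π) × [bracket] = (354/π) × 0.510185 = 57.49 W/m².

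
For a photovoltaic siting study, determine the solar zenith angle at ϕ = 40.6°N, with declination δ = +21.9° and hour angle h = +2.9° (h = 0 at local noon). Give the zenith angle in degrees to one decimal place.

θ_z = 18.9°

cos θ_z = sin ϕ sin δ + cos ϕ cos δ cos h = 0.242731 + 0.703577 = 0.946308.
θ_z = arccos(0.946308) = 18.9°.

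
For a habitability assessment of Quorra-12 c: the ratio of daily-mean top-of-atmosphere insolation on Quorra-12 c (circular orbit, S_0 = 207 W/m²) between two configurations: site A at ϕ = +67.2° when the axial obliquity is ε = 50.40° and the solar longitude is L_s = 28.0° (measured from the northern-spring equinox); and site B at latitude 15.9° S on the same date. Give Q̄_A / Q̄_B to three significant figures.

Q̄_A / Q̄_B ≈ 1.41

— Configuration A (ϕ=+67.2°):
Solar declination: sin δ = sin ε · sin L_s = sin 50.40° × sin 28.0° = 0.36173, so δ = +21.207°.
cos h₀ = −tan(+67.2°) tan(+21.207°) = -0.9230, h₀ = 2.7467 rad.
Bracket: h₀ sin ϕ sin δ + cos ϕ cos δ sin h₀ = 2.7467×0.92186×0.36173 + 0.38752×0.93228×0.38471 = 0.915927 + 0.138987 = 1.054914.
Q̄ = (S_0/π) × [bracket] = (207/π) × 1.054914 = 69.508 W/m².
— Configuration B (ϕ=-15.9°):
cos h₀ = −tan(-15.9°) tan(+21.207°) = 0.1105, h₀ = 1.4600 rad.
Bracket: h₀ sin ϕ sin δ + cos ϕ cos δ sin h₀ = 1.4600×-0.27396×0.36173 + 0.96174×0.93228×0.99387 = -0.144685 + 0.891115 = 0.746430.
Q̄ = (S_0/π) × [bracket] = (207/π) × 0.746430 = 49.182 W/m².
Ratio Q̄_A / Q̄_B = 69.508 / 49.182 = 1.413.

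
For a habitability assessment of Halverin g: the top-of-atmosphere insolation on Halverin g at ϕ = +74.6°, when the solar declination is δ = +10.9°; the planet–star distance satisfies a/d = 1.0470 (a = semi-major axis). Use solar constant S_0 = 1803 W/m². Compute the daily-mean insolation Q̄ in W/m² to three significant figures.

cos h₀ = −tan(+74.6°) tan(+10.900°) = -0.6991, h₀ = 2.3450 rad.
Bracket: h₀ sin ϕ sin δ + cos ϕ cos δ sin h₀ = 2.3450×0.96410×0.18910 + 0.26556×0.98196×0.71500 = 0.427520 + 0.186450 = 0.613970.
Inverse-square distance factor (a/d)² = 1.0470² = 1.096209.
Q̄ = (S_0/π) × 1.096209 × [bracket] = (1803/π) × 1.096209 × 0.613970 = 386.3 W/m².

Q̄ ≈ 386 W/m²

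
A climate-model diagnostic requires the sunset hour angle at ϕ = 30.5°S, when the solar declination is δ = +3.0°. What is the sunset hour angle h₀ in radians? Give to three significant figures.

cos h₀ = −tan ϕ · tan δ = −tan(-30.5°) × tan(+3.000°) = 0.0309, so h₀ = 1.5399 rad = 88.23°.

h₀ = 1.54 rad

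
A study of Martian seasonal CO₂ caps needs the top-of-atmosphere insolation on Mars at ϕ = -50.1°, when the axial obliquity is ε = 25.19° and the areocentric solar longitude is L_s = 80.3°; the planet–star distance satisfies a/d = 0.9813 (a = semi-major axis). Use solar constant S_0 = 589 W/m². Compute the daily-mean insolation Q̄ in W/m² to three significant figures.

sin δ = sin 25.19° × sin 80.3° = 0.41954, so δ = +24.805°.
cos h₀ = −tan(-50.1°) tan(+24.805°) = 0.5528, h₀ = 0.9851 rad.
Bracket: h₀ sin ϕ sin δ + cos ϕ cos δ sin h₀ = 0.9851×-0.76717×0.41954 + 0.64145×0.90774×0.83334 = -0.317063 + 0.485229 = 0.168166.
Inverse-square distance factor (a/d)² = 0.9813² = 0.962950.
Q̄ = (S_0/π) × 0.962950 × [bracket] = (589/π) × 0.962950 × 0.168166 = 30.36 W/m².

Q̄ ≈ 30.4 W/m²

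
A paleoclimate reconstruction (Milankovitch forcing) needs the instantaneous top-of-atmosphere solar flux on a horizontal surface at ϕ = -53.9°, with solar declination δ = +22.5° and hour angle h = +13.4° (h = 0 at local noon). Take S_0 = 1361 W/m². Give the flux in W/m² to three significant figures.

300 W/m²

cos θ_z = sin ϕ sin δ + cos ϕ cos δ cos h = -0.309204 + 0.529527 = 0.220323.
Flux = S_0 · cos θ_z = 1361 × 0.220323 = 299.9 W/m².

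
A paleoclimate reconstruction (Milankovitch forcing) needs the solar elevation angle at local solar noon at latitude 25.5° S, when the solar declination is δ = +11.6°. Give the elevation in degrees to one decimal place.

52.9°

At local noon the hour angle is zero, so the zenith angle equals |ϕ − δ| = |-25.5° − (+11.600°)| = 37.100°.
Elevation = 90° − 37.100° = 52.9°.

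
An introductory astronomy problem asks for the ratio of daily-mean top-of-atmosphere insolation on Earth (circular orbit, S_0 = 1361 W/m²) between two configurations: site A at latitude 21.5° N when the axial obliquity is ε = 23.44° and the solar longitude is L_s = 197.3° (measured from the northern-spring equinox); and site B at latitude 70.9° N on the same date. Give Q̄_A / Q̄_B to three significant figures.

— Configuration A (ϕ=+21.5°):
Solar declination: sin δ = sin ε · sin L_s = sin 23.44° × sin 197.3° = -0.11829, so δ = -6.794°.
cos h₀ = −tan(+21.5°) tan(-6.794°) = 0.0469, h₀ = 1.5239 rad.
Bracket: h₀ sin ϕ sin δ + cos ϕ cos δ sin h₀ = 1.5239×0.36650×-0.11829 + 0.93042×0.99298×0.99890 = -0.066066 + 0.922872 = 0.856806.
Q̄ = (S_0/π) × [bracket] = (1361/π) × 0.856806 = 371.19 W/m².
— Configuration B (ϕ=+70.9°):
cos h₀ = −tan(+70.9°) tan(-6.794°) = 0.3440, h₀ = 1.2196 rad.
Bracket: h₀ sin ϕ sin δ + cos ϕ cos δ sin h₀ = 1.2196×0.94495×-0.11829 + 0.32722×0.99298×0.93896 = -0.136325 + 0.305090 = 0.168765.
Q̄ = (S_0/π) × [bracket] = (1361/π) × 0.168765 = 73.112 W/m².
Ratio Q̄_A / Q̄_B = 371.19 / 73.112 = 5.077.

Q̄_A / Q̄_B ≈ 5.08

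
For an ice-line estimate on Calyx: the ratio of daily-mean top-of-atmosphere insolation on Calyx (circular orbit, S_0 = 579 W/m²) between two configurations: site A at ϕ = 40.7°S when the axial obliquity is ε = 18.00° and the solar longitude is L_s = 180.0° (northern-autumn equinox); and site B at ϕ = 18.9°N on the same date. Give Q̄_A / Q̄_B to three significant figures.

Q̄_A / Q̄_B ≈ 0.801

— Configuration A (ϕ=-40.7°):
Solar declination: sin δ = sin ε · sin L_s = sin 18.00° × sin 180.0° = 0.00000, so δ = +0.000°.
cos h₀ = −tan(-40.7°) tan(+0.000°) = 0.0000, h₀ = 1.5708 rad.
Bracket: h₀ sin ϕ sin δ + cos ϕ cos δ sin h₀ = 1.5708×-0.65210×0.00000 + 0.75813×1.00000×1.00000 = -0.000000 + 0.758130 = 0.758130.
Q̄ = (S_0/π) × [bracket] = (579/π) × 0.758130 = 139.72 W/m².
— Configuration B (ϕ=+18.9°):
cos h₀ = −tan(+18.9°) tan(+0.000°) = -0.0000, h₀ = 1.5708 rad.
Bracket: h₀ sin ϕ sin δ + cos ϕ cos δ sin h₀ = 1.5708×0.32392×0.00000 + 0.94609×1.00000×1.00000 = 0.000000 + 0.946090 = 0.946090.
Q̄ = (S_0/π) × [bracket] = (579/π) × 0.946090 = 174.37 W/m².
Ratio Q̄_A / Q̄_B = 139.72 / 174.37 = 0.8013.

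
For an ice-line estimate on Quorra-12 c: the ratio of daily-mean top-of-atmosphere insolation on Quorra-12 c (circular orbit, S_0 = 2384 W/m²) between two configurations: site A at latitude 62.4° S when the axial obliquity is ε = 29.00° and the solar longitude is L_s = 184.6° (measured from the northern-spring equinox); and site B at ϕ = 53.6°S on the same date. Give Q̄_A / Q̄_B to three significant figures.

— Configuration A (ϕ=-62.4°):
Solar declination: sin δ = sin ε · sin L_s = sin 29.00° × sin 184.6° = -0.03888, so δ = -2.228°.
cos h₀ = −tan(-62.4°) tan(-2.228°) = -0.0744, h₀ = 1.6453 rad.
Bracket: h₀ sin ϕ sin δ + cos ϕ cos δ sin h₀ = 1.6453×-0.88620×-0.03888 + 0.46330×0.99924×0.99723 = 0.056690 + 0.461666 = 0.518356.
Q̄ = (S_0/π) × [bracket] = (2384/π) × 0.518356 = 393.35 W/m².
— Configuration B (ϕ=-53.6°):
cos h₀ = −tan(-53.6°) tan(-2.228°) = -0.0528, h₀ = 1.6236 rad.
Bracket: h₀ sin ϕ sin δ + cos ϕ cos δ sin h₀ = 1.6236×-0.80489×-0.03888 + 0.59342×0.99924×0.99861 = 0.050809 + 0.592145 = 0.642954.
Q̄ = (S_0/π) × [bracket] = (2384/π) × 0.642954 = 487.91 W/m².
Ratio Q̄_A / Q̄_B = 393.35 / 487.91 = 0.8062.

Q̄_A / Q̄_B ≈ 0.806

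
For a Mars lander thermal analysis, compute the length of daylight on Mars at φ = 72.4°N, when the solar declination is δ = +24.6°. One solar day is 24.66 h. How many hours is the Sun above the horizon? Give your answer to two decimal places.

Sunrise equation: cos H₀ = −tan φ · tan δ = -1.4433 ≤ −1, so the Sun never sets (polar day) and H₀ = π.
Daylight = 2H₀/(2π) × 24.66 h = (3.1416/π) × 24.66 = 24.66 h.

24.66 h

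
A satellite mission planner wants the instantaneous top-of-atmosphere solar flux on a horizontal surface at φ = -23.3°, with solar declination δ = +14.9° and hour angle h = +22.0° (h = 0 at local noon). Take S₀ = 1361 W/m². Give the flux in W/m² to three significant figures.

982 W/m²

cos θ_z = sin φ sin δ + cos φ cos δ cos h = -0.101708 + 0.822936 = 0.721228.
Flux = S₀ · cos θ_z = 1361 × 0.721228 = 981.6 W/m².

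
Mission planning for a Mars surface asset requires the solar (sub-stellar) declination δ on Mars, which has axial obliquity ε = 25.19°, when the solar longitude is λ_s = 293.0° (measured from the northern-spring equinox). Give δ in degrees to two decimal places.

δ = -23.07°

sin δ = sin ε · sin λ_s = sin 25.19° × sin 293.0° = -0.391787.
δ = arcsin(-0.391787) = -23.07°.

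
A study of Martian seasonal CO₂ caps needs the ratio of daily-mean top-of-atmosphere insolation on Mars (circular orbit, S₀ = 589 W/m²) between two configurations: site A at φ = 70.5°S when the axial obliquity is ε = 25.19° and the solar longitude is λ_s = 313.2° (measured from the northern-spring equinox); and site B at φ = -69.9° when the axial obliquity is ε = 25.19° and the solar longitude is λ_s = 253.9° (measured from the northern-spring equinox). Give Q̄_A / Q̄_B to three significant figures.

— Configuration A (φ=-70.5°):
Solar declination: sin δ = sin ε · sin λ_s = sin 25.19° × sin 313.2° = -0.31026, so δ = -18.075°.
cos H₀ = −tan(-70.5°) tan(-18.075°) = -0.9216, H₀ = 2.7431 rad.
Bracket: H₀ sin φ sin δ + cos φ cos δ sin H₀ = 2.7431×-0.94264×-0.31026 + 0.33381×0.95065×0.38804 = 0.802257 + 0.123139 = 0.925396.
Q̄ = (S₀/π) × [bracket] = (589/π) × 0.925396 = 173.50 W/m².
— Configuration B (φ=-69.9°):
Solar declination: sin δ = sin ε · sin λ_s = sin 25.19° × sin 253.9° = -0.40893, so δ = -24.138°.
cos H₀ = −tan(-69.9°) tan(-24.138°) = -1.2245 ≤ −1 ⇒ polar day, H₀ = π.
Bracket: H₀ sin φ sin δ + cos φ cos δ sin H₀ = 3.1416×-0.93909×-0.40893 + 0.34366×0.91257×0.00000 = 1.206444 + 0.000000 = 1.206444.
Q̄ = (S₀/π) × [bracket] = (589/π) × 1.206444 = 226.19 W/m².
Ratio Q̄_A / Q̄_B = 173.50 / 226.19 = 0.7671.

Q̄_A / Q̄_B ≈ 0.767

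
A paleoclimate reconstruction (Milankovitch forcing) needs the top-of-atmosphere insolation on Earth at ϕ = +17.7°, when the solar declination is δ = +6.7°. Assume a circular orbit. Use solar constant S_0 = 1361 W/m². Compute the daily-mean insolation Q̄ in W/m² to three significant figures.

cos h₀ = −tan(+17.7°) tan(+6.700°) = -0.0375, h₀ = 1.6083 rad.
Bracket: h₀ sin ϕ sin δ + cos ϕ cos δ sin h₀ = 1.6083×0.30403×0.11667 + 0.95266×0.99317×0.99930 = 0.057048 + 0.945491 = 1.002539.
Q̄ = (S_0/π) × [bracket] = (1361/π) × 1.002539 = 434.3 W/m².

Q̄ ≈ 434 W/m²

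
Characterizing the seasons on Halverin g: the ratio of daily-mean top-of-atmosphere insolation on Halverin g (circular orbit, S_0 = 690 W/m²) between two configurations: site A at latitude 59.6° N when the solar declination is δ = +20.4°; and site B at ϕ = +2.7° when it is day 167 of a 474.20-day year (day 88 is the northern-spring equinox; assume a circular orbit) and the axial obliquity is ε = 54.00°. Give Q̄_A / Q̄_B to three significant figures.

— Configuration A (ϕ=+59.6°):
cos h₀ = −tan(+59.6°) tan(+20.400°) = -0.6339, h₀ = 2.2574 rad.
Bracket: h₀ sin ϕ sin δ + cos ϕ cos δ sin h₀ = 2.2574×0.86251×0.34857 + 0.50603×0.93728×0.77343 = 0.678676 + 0.366832 = 1.045508.
Q̄ = (S_0/π) × [bracket] = (690/π) × 1.045508 = 229.63 W/m².
— Configuration B (ϕ=+2.7°):
Solar longitude: L_s = 360° × (167 − 88)/474.20 = 59.975°.
sin δ = sin 54.00° × sin 59.975° = 0.70045, so δ = +44.463°.
cos h₀ = −tan(+2.7°) tan(+44.463°) = -0.0463, h₀ = 1.6171 rad.
Bracket: h₀ sin ϕ sin δ + cos ϕ cos δ sin h₀ = 1.6171×0.04711×0.70045 + 0.99889×0.71370×0.99893 = 0.053361 + 0.712145 = 0.765506.
Q̄ = (S_0/π) × [bracket] = (690/π) × 0.765506 = 168.13 W/m².
Ratio Q̄_A / Q̄_B = 229.63 / 168.13 = 1.366.

Q̄_A / Q̄_B ≈ 1.37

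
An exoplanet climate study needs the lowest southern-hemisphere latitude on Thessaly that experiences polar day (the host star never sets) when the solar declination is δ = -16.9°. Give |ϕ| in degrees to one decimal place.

Polar day requires cos h₀ = −tan ϕ tan δ ≤ −1, i.e. tan ϕ tan δ ≥ 1.
The boundary is |tan ϕ| · |tan δ| = 1, so |ϕ| = 90° − |δ| = 90° − 16.9° = 73.1° in the southern hemisphere.

|ϕ| = 73.1°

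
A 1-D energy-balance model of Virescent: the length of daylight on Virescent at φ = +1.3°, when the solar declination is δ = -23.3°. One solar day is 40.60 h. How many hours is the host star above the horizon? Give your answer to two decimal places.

cos H₀ = −tan φ · tan δ = −tan(+1.3°) × tan(-23.300°) = 0.0098, so H₀ = 1.5610 rad = 89.44°.
Daylight = 2H₀/(2π) × 40.60 h = (1.5610/π) × 40.60 = 20.17 h.

20.17 h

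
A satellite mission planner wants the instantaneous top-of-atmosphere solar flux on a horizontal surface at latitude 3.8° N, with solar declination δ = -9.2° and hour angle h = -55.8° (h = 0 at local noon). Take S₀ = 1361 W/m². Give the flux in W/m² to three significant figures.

cos θ_z = sin φ sin δ + cos φ cos δ cos h = -0.010596 + 0.553633 = 0.543037.
Flux = S₀ · cos θ_z = 1361 × 0.543037 = 739.1 W/m².

739 W/m²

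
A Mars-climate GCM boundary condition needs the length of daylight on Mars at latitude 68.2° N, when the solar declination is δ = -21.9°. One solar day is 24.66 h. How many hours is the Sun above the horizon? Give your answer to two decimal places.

cos H₀ = −tan φ · tan δ = 1.0051 ≥ 1, so the Sun never rises (polar night) and H₀ = 0.
Daylight = 2H₀/(2π) × 24.66 h = (0.0000/π) × 24.66 = 0.00 h.

0.00 h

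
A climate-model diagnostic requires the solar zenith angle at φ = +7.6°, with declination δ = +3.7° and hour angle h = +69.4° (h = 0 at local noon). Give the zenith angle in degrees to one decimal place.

cos θ_z = sin φ sin δ + cos φ cos δ cos h = 0.008535 + 0.348024 = 0.356559.
θ_z = arccos(0.356559) = 69.1°.

θ_z = 69.1°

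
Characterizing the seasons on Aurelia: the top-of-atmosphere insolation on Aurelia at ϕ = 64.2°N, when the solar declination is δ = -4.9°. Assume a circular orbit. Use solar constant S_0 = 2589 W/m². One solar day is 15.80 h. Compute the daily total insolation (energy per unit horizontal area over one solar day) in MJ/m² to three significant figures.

15.0 MJ/m²

cos h₀ = −tan(+64.2°) tan(-4.900°) = 0.1773, h₀ = 1.3925 rad.
Bracket: h₀ sin ϕ sin δ + cos ϕ cos δ sin h₀ = 1.3925×0.90032×-0.08542 + 0.43523×0.99635×0.98415 = -0.107091 + 0.426768 = 0.319677.
Q̄ = (S_0/π) × [bracket] = (2589/π) × 0.319677 = 263.45 W/m².
Daily total = Q̄ × 15.80 h × 3600 s/h = 263.45 × 15.80 × 3600 / 10⁶ = 14.99 MJ/m².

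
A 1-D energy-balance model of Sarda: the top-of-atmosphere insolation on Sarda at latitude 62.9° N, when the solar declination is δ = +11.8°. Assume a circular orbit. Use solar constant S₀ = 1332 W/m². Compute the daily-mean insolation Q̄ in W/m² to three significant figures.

cos H₀ = −tan(+62.9°) tan(+11.800°) = -0.4082, H₀ = 1.9913 rad.
Bracket: H₀ sin φ sin δ + cos φ cos δ sin H₀ = 1.9913×0.89021×0.20450 + 0.45554×0.97887×0.91287 = 0.362512 + 0.407062 = 0.769574.
Q̄ = (S₀/π) × [bracket] = (1332/π) × 0.769574 = 326.3 W/m².

Q̄ ≈ 326 W/m²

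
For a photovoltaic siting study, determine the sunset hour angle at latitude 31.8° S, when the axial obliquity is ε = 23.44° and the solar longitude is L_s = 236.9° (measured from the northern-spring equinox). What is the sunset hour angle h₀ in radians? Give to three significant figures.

h₀ = 1.79 rad

Solar declination: sin δ = sin ε · sin L_s = sin 23.44° × sin 236.9° = -0.33323, so δ = -19.465°.
cos h₀ = −tan ϕ · tan δ = −tan(-31.8°) × tan(-19.465°) = -0.2191, so h₀ = 1.7917 rad = 102.66°.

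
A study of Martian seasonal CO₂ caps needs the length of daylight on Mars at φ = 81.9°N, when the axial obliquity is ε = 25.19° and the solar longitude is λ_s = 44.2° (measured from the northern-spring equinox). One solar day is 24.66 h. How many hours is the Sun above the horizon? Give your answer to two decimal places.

24.66 h

Solar declination: sin δ = sin ε · sin λ_s = sin 25.19° × sin 44.2° = 0.29673, so δ = +17.261°.
Sunrise equation: cos H₀ = −tan φ · tan δ = -2.1833 ≤ −1, so the Sun never sets (polar day) and H₀ = π.
Daylight = 2H₀/(2π) × 24.66 h = (3.1416/π) × 24.66 = 24.66 h.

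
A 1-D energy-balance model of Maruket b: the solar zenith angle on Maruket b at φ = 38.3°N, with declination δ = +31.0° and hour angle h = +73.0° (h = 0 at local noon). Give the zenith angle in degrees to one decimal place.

cos θ_z = sin φ sin δ + cos φ cos δ cos h = 0.319210 + 0.196674 = 0.515884.
θ_z = arccos(0.515884) = 58.9°.

θ_z = 58.9°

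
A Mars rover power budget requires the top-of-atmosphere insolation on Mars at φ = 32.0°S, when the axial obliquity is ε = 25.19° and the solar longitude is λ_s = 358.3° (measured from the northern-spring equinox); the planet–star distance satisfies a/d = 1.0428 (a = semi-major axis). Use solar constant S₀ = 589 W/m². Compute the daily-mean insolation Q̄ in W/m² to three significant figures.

Q̄ ≈ 175 W/m²

Solar declination: sin δ = sin ε · sin λ_s = sin 25.19° × sin 358.3° = -0.01263, so δ = -0.723°.
cos H₀ = −tan(-32.0°) tan(-0.723°) = -0.0079, H₀ = 1.5787 rad.
Bracket: H₀ sin φ sin δ + cos φ cos δ sin H₀ = 1.5787×-0.52992×-0.01263 + 0.84805×0.99992×0.99997 = 0.010566 + 0.847957 = 0.858523.
Inverse-square distance factor (a/d)² = 1.0428² = 1.087432.
Q̄ = (S₀/π) × 1.087432 × [bracket] = (589/π) × 1.087432 × 0.858523 = 175.0 W/m².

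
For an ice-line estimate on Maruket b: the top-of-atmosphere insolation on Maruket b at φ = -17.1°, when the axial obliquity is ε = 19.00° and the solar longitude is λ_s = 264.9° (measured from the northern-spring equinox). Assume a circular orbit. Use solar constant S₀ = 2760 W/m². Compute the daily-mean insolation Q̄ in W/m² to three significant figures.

Q̄ ≈ 930 W/m²

Solar declination: sin δ = sin ε · sin λ_s = sin 19.00° × sin 264.9° = -0.32428, so δ = -18.922°.
cos H₀ = −tan(-17.1°) tan(-18.922°) = -0.1055, H₀ = 1.6765 rad.
Bracket: H₀ sin φ sin δ + cos φ cos δ sin H₀ = 1.6765×-0.29404×-0.32428 + 0.95579×0.94596×0.99442 = 0.159856 + 0.899094 = 1.058950.
Q̄ = (S₀/π) × [bracket] = (2760/π) × 1.058950 = 930.3 W/m².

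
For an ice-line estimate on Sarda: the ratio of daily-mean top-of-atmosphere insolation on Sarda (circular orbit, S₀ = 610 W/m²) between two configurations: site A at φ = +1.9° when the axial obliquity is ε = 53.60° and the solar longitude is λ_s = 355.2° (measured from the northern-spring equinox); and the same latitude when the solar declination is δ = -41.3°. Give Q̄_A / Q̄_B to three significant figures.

— Configuration A (φ=+1.9°):
Solar declination: sin δ = sin ε · sin λ_s = sin 53.60° × sin 355.2° = -0.06735, so δ = -3.862°.
cos H₀ = −tan(+1.9°) tan(-3.862°) = 0.0022, H₀ = 1.5686 rad.
Bracket: H₀ sin φ sin δ + cos φ cos δ sin H₀ = 1.5686×0.03316×-0.06735 + 0.99945×0.99773×1.00000 = -0.003503 + 0.997181 = 0.993678.
Q̄ = (S₀/π) × [bracket] = (610/π) × 0.993678 = 192.94 W/m².
— Configuration B (φ=+1.9°):
cos H₀ = −tan(+1.9°) tan(-41.300°) = 0.0291, H₀ = 1.5416 rad.
Bracket: H₀ sin φ sin δ + cos φ cos δ sin H₀ = 1.5416×0.03316×-0.66000 + 0.99945×0.75126×0.99958 = -0.033739 + 0.750531 = 0.716792.
Q̄ = (S₀/π) × [bracket] = (610/π) × 0.716792 = 139.18 W/m².
Ratio Q̄_A / Q̄_B = 192.94 / 139.18 = 1.386.

Q̄_A / Q̄_B ≈ 1.39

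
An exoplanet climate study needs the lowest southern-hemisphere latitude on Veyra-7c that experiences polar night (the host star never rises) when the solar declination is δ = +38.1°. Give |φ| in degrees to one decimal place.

|φ| = 51.9°

Polar night requires cos H₀ = −tan φ tan δ ≥ 1, i.e. tan φ tan δ ≤ −1.
The boundary is |tan φ| · |tan δ| = 1, so |φ| = 90° − |δ| = 90° − 38.1° = 51.9° in the southern hemisphere.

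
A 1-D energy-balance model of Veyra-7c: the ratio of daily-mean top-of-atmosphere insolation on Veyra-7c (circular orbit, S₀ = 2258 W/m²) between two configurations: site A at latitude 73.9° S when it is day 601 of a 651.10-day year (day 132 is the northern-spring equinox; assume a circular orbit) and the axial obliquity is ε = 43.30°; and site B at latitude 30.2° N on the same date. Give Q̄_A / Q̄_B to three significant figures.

— Configuration A (φ=-73.9°):
Solar longitude: λ_s = 360° × (601 − 132)/651.10 = 259.315°.
sin δ = sin 43.30° × sin 259.315° = -0.67393, so δ = -42.371°.
cos H₀ = −tan(-73.9°) tan(-42.371°) = -3.1604 ≤ −1 ⇒ polar day, H₀ = π.
Bracket: H₀ sin φ sin δ + cos φ cos δ sin H₀ = 3.1416×-0.96078×-0.67393 + 0.27731×0.73880×0.00000 = 2.034181 + 0.000000 = 2.034181.
Q̄ = (S₀/π) × [bracket] = (2258/π) × 2.034181 = 1462.1 W/m².
— Configuration B (φ=+30.2°):
cos H₀ = −tan(+30.2°) tan(-42.371°) = 0.5309, H₀ = 1.0111 rad.
Bracket: H₀ sin φ sin δ + cos φ cos δ sin H₀ = 1.0111×0.50302×-0.67393 + 0.86427×0.73880×0.84743 = -0.342763 + 0.541103 = 0.198340.
Q̄ = (S₀/π) × [bracket] = (2258/π) × 0.198340 = 142.56 W/m².
Ratio Q̄_A / Q̄_B = 1462.1 / 142.56 = 10.26.

Q̄_A / Q̄_B ≈ 10.3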